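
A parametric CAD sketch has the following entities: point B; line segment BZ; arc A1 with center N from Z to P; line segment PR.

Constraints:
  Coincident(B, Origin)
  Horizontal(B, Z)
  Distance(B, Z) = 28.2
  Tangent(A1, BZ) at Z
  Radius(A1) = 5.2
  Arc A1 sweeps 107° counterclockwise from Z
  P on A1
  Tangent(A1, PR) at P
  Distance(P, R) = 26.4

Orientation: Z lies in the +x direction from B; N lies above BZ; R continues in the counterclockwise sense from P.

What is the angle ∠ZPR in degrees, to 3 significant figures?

127°

B is at the origin; BZ is horizontal with |BZ| = 28.2 and Z on the +x side, so Z = (28.2, 0.00). The tangent condition forces NZ to be normal to BZ, so N = Z + (0, 5.2) = (28.2, 5.20). On A1, Z sits at bearing -90° from N; a 107° counterclockwise sweep puts P at bearing 17°, so P = N + 5.2·(cos 17°, sin 17°) = (33.2, 6.72). Since A1 is tangent to PR there, NP ⟂ PR, so PR runs along (−sin 17°, cos 17°); with |PR| = 26.4, R = (25.5, 32.0). Then cos ∠ZPR = PZ·PR / (|PZ||PR|), giving 127°.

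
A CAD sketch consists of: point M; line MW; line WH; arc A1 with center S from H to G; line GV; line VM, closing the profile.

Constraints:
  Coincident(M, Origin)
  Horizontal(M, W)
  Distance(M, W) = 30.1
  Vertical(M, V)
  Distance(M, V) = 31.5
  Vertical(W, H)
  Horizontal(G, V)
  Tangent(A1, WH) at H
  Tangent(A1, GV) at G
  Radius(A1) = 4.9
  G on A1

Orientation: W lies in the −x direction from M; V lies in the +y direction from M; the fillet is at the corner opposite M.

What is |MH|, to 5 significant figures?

40.169

M is at the origin; M and W share the same y with |MW| = 30.1 and W on the −x side, so W = (-30.100, 0.0000). MV is vertical with |MV| = 31.5 and V on the +y side, so V = (0.0000, 31.500). The virtual corner opposite M is at (-30.100, 31.500). The tangent condition forces SH to be normal to WH and A1 meets GV tangentially, so SG is at right angles to GV, with radius 4.9, so the center S sits 4.9 in from both sides at S = (-25.200, 26.600). That places the tangent points at H = (-30.100, 26.600) on WH and G = (-25.200, 31.500) on GV. Then |MH| = |H − M| = 40.169.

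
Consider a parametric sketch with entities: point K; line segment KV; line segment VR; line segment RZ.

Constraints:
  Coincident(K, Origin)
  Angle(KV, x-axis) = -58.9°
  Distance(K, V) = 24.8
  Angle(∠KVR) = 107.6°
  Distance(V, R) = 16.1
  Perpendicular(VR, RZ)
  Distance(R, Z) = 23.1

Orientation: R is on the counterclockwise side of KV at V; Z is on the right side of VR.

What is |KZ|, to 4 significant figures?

52.36

K is at the origin; KV runs at -58.9° with length 24.8, so V = 24.8·(cos -58.9°, sin -58.9°) = (12.81, -21.24). ∠KVR = 107.6°, so VR runs at -58.9° + (180° − 107.6°) = 13.50° from the x-axis; with |VR| = 16.1, R = V + 16.1·(cos 13.50°, sin 13.50°) = (28.47, -17.48). The perpendicularity gives RZ at right angles to VR; with |RZ| = 23.1 on the right of VR, Z = R + 23.1·(0.2334, -0.9724) = (33.86, -39.94). Then |KZ| = |Z − K| = 52.36.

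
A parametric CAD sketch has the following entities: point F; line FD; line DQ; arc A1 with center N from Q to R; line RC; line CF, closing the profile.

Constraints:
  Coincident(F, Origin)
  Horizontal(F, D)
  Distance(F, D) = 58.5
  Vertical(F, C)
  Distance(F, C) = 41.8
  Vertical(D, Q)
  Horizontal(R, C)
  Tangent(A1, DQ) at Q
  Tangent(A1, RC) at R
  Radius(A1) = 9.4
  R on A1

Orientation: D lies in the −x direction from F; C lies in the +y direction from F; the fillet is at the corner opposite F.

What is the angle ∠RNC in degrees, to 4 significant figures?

79.16°

F is at the origin; FD is horizontal with |FD| = 58.5 and D on the −x side, so D = (-58.50, 0.000). FC is vertical with |FC| = 41.8 and C on the +y side, so C = (0.000, 41.80). The virtual corner opposite F is at (-58.50, 41.80). Tangency of A1 to DQ means the radius NQ is perpendicular to DQ and tangency of A1 to RC means the radius NR is perpendicular to RC, with radius 9.4, so the center N sits 9.4 in from both sides at N = (-49.10, 32.40). That places the tangent points at Q = (-58.50, 32.40) on DQ and R = (-49.10, 41.80) on RC. Then cos ∠RNC = NR·NC / (|NR||NC|), giving 79.16°.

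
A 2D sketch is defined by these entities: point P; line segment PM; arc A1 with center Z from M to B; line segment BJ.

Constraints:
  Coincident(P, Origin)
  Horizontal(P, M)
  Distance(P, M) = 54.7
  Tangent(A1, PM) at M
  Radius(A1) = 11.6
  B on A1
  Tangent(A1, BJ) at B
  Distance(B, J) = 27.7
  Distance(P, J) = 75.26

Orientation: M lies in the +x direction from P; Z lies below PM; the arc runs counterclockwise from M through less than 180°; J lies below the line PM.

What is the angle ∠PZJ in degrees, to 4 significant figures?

119.1°

P is at the origin; PM is horizontal with |PM| = 54.7 and M on the +x side, so M = (54.70, 0.000). A1 meets PM tangentially, so ZM is at right angles to PM, so Z = M + (0, -11.6) = (54.70, -11.60). Since ZB ⟂ BJ (tangency), |ZJ| = √(11.6² + 27.7²) = 30.03 regardless of where B sits on A1. So J lies on both circle(P, 75.26) and circle(Z, 30.03); the below-PM intersection is J = (63.57, -40.29). B is the foot of the tangent from J: B = (45.80, -19.04).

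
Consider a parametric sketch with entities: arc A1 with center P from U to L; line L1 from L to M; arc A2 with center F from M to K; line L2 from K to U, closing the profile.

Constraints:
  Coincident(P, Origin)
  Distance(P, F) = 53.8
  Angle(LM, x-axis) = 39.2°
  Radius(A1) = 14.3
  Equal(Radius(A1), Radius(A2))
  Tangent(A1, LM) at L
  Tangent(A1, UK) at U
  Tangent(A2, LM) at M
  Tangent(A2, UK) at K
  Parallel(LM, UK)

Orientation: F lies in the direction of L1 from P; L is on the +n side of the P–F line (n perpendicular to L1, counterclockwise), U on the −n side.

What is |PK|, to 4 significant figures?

55.67

The slot axis is L1's direction at 39.2°, so u = (cos 39.2°, sin 39.2°) = (0.7749, 0.6320) and n = (−sin 39.2°, cos 39.2°) = (-0.6320, 0.7749). P is at the origin and F lies 53.8 along u from P, so F = 53.8·u = (41.69, 34.00). Tangency of A1 to both parallel lines with radius 14.3 puts L and U at P ± 14.3·n: L = (-9.038, 11.08), U = (9.038, -11.08). Equal radii place M and K the same way about F: M = F + 14.3·n = (32.65, 45.08), K = F − 14.3·n = (50.73, 22.92). Then |PK| = |K − P| = 55.67.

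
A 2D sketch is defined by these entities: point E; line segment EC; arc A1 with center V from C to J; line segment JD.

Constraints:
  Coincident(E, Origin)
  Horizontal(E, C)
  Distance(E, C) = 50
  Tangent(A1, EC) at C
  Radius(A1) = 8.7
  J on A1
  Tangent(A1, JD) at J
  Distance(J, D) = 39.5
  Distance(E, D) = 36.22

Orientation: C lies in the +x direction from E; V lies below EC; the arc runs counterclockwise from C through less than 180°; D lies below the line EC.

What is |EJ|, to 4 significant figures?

43.67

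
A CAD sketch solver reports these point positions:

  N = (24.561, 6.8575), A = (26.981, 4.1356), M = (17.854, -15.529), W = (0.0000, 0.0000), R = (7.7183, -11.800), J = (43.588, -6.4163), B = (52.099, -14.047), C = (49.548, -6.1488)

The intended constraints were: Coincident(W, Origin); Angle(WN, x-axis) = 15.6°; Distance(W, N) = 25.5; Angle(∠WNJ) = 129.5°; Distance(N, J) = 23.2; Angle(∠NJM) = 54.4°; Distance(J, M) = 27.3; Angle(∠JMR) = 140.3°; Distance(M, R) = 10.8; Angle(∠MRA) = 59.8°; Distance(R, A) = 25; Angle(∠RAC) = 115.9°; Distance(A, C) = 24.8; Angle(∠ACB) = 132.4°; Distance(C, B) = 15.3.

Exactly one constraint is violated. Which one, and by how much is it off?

Distance(C, B) = 15.3 — off by 7.00.

W = (0.00, 0.00) ✓; WN at 15.60° ✓; |WN| = 25.50 ✓; ∠WNJ = 129.5° ✓; |NJ| = 23.20 ✓; ∠NJM = 54.40° ✓; |JM| = 27.30 ✓; ∠JMR = 140.3° ✓; |MR| = 10.80 ✓; ∠MRA = 59.80° ✓; |RA| = 25.00 ✓; ∠RAC = 115.9° ✓; |AC| = 24.80 ✓; ∠ACB = 132.4° ✓; |CB| = 8.300 ✗.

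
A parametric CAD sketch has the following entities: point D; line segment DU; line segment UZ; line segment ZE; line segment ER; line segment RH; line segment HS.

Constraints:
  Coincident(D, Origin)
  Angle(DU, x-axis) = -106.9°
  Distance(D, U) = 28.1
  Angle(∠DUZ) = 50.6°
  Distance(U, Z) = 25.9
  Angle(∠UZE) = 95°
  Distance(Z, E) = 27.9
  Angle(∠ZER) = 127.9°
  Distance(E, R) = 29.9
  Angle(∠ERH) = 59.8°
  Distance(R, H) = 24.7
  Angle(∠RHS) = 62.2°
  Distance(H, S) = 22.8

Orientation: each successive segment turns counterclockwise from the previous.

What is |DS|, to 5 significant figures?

9.7621

D is at the origin; DU runs at -106.9° with length 28.1, so U = (-8.1687, -26.886). ∠DUZ = 50.6° gives UZ at 22.500° from the x-axis; with |UZ| = 25.9, Z = (15.760, -16.975). ∠UZE = 95.0° gives ZE at 107.50° from the x-axis; with |ZE| = 27.9, E = (7.3701, 9.6337). ∠ZER = 127.9° gives ER at 159.60° from the x-axis; with |ER| = 29.9, R = (-20.655, 20.056). ∠ERH = 59.8° gives RH at -80.200° from the x-axis; with |RH| = 24.7, H = (-16.451, -4.2835). ∠RHS = 62.2° gives HS at 37.600° from the x-axis; with |HS| = 22.8, S = (1.6137, 9.6278). Then |DS| = |S − D| = 9.7621.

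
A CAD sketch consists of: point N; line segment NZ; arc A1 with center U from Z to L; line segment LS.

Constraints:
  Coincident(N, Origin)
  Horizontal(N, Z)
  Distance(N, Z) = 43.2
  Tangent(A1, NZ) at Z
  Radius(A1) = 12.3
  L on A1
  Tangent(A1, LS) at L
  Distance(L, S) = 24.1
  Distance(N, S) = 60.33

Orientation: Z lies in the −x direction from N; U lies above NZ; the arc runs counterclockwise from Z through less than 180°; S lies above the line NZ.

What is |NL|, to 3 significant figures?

37.9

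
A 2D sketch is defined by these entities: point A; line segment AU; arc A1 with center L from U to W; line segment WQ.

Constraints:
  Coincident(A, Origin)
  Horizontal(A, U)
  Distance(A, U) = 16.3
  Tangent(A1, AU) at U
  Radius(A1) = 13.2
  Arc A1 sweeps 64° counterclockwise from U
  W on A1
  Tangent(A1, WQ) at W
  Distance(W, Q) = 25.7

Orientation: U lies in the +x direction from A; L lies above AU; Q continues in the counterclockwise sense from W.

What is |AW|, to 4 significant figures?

29.12

A is at the origin; AU is horizontal with |AU| = 16.3 and U on the +x side, so U = (16.30, 0.000). A1 meets AU tangentially, so LU is at right angles to AU, so L = U + (0, 13.2) = (16.30, 13.20). On A1, U sits at bearing -90° from L; a 64° counterclockwise sweep puts W at bearing -26°, so W = L + 13.2·(cos -26°, sin -26°) = (28.16, 7.414). Then |AW| = |W − A| = 29.12.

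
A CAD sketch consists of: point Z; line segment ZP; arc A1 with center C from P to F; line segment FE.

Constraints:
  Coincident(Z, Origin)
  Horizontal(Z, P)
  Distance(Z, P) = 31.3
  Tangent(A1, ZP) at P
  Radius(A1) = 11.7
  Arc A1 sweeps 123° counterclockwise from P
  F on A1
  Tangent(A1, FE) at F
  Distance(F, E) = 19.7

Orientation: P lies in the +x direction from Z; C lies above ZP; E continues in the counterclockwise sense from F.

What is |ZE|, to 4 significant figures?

46.04

Z is at the origin; ZP is horizontal with |ZP| = 31.3 and P on the +x side, so P = (31.30, 0.000). A1 meets ZP tangentially, so CP is at right angles to ZP, so C = P + (0, 11.7) = (31.30, 11.70). On A1, P sits at bearing -90° from C; a 123° counterclockwise sweep puts F at bearing 33°, so F = C + 11.7·(cos 33°, sin 33°) = (41.11, 18.07). Since A1 is tangent to FE there, CF ⟂ FE, so FE runs along (−sin 33°, cos 33°); with |FE| = 19.7, E = (30.38, 34.59). Then |ZE| = |E − Z| = 46.04.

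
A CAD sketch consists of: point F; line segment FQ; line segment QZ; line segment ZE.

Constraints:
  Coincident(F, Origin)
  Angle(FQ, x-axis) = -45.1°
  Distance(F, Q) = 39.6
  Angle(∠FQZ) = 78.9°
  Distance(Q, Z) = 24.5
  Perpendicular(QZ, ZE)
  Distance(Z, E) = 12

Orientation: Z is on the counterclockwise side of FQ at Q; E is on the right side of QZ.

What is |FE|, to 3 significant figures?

53.6

F is at the origin; FQ runs at -45.1° with length 39.6, so Q = 39.6·(cos -45.1°, sin -45.1°) = (28.0, -28.1). ∠FQZ = 78.9°, so QZ runs at -45.1° + (180° − 78.9°) = 56.0° from the x-axis; with |QZ| = 24.5, Z = Q + 24.5·(cos 56.0°, sin 56.0°) = (41.7, -7.74). QZ ⟂ ZE; with |ZE| = 12.0 on the right of QZ, E = Z + 12.0·(0.829, -0.559) = (51.6, -14.4). Then |FE| = |E − F| = 53.6.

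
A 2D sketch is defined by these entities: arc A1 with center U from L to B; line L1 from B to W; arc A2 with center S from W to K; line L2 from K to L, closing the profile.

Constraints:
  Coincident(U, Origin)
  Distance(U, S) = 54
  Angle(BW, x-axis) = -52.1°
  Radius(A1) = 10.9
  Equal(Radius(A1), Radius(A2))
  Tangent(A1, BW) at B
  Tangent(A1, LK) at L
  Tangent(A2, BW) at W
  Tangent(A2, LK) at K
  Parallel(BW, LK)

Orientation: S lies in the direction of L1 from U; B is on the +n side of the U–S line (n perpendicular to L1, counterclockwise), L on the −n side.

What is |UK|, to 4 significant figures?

55.09

The slot axis is L1's direction at -52.1°, so u = (cos -52.1°, sin -52.1°) = (0.6143, -0.7891) and n = (−sin -52.1°, cos -52.1°) = (0.7891, 0.6143). U is at the origin and S lies 54.0 along u from U, so S = 54.0·u = (33.17, -42.61). Tangency of A1 to both parallel lines with radius 10.9 puts B and L at U ± 10.9·n: B = (8.601, 6.696), L = (-8.601, -6.696). Equal radii place W and K the same way about S: W = S + 10.9·n = (41.77, -35.91), K = S − 10.9·n = (24.57, -49.31). Then |UK| = |K − U| = 55.09.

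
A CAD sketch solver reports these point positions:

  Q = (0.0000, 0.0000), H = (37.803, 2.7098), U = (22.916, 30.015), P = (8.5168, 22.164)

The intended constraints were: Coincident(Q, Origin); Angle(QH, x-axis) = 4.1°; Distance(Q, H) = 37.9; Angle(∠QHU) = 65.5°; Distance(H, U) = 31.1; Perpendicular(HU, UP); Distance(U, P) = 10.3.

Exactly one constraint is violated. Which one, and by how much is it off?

Distance(U, P) = 10.3 — off by 6.10.

Q = (0.00, 0.00) ✓; QH at 4.100° ✓; |QH| = 37.90 ✓; ∠QHU = 65.50° ✓; |HU| = 31.10 ✓; ∠(HU, UP) = 90.00° ✓; |UP| = 16.40 ✗.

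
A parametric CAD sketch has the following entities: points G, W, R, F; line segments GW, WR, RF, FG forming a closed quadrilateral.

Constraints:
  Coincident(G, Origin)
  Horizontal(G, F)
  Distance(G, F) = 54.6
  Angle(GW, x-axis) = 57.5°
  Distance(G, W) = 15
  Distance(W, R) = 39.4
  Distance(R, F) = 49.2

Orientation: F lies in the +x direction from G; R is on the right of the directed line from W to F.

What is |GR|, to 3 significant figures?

29.5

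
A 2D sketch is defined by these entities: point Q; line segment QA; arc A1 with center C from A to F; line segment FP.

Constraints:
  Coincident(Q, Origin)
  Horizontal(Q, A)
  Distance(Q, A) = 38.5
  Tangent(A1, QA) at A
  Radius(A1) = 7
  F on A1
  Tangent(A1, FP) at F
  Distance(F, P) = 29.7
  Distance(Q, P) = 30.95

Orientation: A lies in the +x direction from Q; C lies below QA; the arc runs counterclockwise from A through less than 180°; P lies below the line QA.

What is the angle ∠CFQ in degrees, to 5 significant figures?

148.91°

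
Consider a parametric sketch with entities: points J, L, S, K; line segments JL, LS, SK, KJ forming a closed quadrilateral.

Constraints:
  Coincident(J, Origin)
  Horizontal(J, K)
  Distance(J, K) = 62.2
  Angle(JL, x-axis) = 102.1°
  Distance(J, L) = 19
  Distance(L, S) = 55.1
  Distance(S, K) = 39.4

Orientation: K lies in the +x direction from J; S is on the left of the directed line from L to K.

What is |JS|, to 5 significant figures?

60.485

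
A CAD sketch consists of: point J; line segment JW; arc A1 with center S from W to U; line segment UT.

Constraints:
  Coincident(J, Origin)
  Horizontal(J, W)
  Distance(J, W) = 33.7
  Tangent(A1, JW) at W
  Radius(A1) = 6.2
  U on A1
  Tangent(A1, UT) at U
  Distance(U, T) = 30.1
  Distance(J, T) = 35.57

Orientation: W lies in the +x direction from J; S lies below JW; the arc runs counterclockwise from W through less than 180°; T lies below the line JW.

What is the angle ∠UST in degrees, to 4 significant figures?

78.36°

Checks: ∠(SW, WJ) = 90.00° ✓; |SU| = 6.200 ✓; ∠(SU, UT) = 90.00° ✓; |UT| = 30.10 ✓; |JT| = 35.57 ✓.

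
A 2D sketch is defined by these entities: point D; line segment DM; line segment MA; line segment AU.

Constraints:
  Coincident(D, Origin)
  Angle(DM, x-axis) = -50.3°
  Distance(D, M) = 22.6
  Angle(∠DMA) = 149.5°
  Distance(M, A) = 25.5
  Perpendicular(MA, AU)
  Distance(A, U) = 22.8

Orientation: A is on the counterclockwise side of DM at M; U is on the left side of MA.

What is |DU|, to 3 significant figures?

46.4

∠DMA = 149.5°, so MA runs at -50.3° + (180° − 149.5°) = -19.8° from the x-axis; with |MA| = 25.5, A = M + 25.5·(cos -19.8°, sin -19.8°) = (38.4, -26.0). MA is perpendicular to AU; with |AU| = 22.8 on the left of MA, U = A + 22.8·(0.339, 0.941) = (46.2, -4.57). Then |DU| = |U − D| = 46.4.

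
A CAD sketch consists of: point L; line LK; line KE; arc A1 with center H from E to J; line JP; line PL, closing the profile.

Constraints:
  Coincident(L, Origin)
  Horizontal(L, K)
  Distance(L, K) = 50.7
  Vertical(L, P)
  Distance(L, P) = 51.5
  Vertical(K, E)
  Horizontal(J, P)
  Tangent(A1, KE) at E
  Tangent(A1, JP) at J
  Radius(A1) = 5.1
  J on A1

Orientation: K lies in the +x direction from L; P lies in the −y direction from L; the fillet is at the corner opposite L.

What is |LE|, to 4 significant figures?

68.73

L is at the origin; LK is horizontal with |LK| = 50.7 and K on the +x side, so K = (50.70, 0.000). LP is vertical with |LP| = 51.5 and P on the −y side, so P = (0.000, -51.50). The virtual corner opposite L is at (50.70, -51.50). The tangent condition forces HE to be normal to KE and the tangent condition forces HJ to be normal to JP, with radius 5.1, so the center H sits 5.1 in from both sides at H = (45.60, -46.40). That places the tangent points at E = (50.70, -46.40) on KE and J = (45.60, -51.50) on JP. Then |LE| = |E − L| = 68.73.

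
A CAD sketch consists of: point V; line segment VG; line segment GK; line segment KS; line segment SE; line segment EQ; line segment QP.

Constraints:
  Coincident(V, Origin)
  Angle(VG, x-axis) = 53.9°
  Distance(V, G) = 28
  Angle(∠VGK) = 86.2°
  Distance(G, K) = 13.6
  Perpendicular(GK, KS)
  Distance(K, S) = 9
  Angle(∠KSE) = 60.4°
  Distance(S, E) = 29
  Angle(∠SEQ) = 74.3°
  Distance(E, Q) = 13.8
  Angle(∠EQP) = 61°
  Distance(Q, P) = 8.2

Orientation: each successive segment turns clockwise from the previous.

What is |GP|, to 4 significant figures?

7.149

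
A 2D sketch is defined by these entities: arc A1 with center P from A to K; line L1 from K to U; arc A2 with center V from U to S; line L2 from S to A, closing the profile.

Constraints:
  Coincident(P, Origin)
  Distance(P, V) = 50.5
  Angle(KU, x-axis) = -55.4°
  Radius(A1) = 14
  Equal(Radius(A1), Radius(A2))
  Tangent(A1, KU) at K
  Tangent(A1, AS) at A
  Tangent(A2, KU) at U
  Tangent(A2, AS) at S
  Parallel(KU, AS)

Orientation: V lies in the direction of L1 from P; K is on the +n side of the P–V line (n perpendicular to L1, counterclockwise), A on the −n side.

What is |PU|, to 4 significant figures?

52.40

The slot axis is L1's direction at -55.4°, so u = (cos -55.4°, sin -55.4°) = (0.5678, -0.8231) and n = (−sin -55.4°, cos -55.4°) = (0.8231, 0.5678). P is at the origin and V lies 50.5 along u from P, so V = 50.5·u = (28.68, -41.57). Tangency of A1 to both parallel lines with radius 14.0 puts K and A at P ± 14.0·n: K = (11.52, 7.950), A = (-11.52, -7.950). Equal radii place U and S the same way about V: U = V + 14.0·n = (40.20, -33.62), S = V − 14.0·n = (17.15, -49.52). Then |PU| = |U − P| = 52.40.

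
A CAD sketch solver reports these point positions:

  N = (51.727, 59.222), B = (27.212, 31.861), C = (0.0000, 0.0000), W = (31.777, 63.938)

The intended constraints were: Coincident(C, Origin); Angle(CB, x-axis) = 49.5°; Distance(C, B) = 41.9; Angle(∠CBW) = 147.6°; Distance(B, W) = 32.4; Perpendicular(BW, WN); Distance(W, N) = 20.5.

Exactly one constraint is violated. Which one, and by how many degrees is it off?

Perpendicular(BW, WN) — off by 5.20°.

C = (0.00, 0.00) ✓; CB at 49.50° ✓; |CB| = 41.90 ✓; ∠CBW = 147.6° ✓; |BW| = 32.40 ✓; ∠(BW, WN) = 95.20° ✗; |WN| = 20.50 ✓.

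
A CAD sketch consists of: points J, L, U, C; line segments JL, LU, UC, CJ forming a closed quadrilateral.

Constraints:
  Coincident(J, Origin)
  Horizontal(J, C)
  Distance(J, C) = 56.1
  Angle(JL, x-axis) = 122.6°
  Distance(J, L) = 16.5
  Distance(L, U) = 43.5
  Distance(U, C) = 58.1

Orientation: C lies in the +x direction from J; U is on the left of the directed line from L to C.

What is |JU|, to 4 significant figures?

50.32

Checks: |LU| = 43.50 ✓; |UC| = 58.10 ✓.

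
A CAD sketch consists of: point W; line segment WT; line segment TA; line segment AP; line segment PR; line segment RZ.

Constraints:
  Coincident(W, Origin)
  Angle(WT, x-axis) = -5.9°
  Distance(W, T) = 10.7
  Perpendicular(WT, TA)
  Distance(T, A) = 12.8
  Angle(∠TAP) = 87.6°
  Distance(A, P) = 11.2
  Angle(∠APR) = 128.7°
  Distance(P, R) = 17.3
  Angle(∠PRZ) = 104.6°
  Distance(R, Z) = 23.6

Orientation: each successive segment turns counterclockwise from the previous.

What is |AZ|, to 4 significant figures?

33.37

∠APR = 128.7° gives PR at -132.2° from the x-axis; with |PR| = 17.3, R = (-10.84, -0.4999). ∠PRZ = 104.6° gives RZ at -56.80° from the x-axis; with |RZ| = 23.6, Z = (2.082, -20.25). Then |AZ| = |Z − A| = 33.37.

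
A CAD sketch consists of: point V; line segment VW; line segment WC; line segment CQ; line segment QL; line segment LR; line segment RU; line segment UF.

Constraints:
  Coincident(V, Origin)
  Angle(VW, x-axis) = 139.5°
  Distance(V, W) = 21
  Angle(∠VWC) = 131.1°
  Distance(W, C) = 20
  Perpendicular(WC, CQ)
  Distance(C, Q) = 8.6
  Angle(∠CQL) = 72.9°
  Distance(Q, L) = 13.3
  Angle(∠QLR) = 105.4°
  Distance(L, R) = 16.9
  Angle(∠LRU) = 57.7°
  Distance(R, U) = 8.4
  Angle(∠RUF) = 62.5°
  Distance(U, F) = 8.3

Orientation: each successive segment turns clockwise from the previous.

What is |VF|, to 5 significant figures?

28.764

V is at the origin; VW runs at 139.5° with length 21.0, so W = (-15.969, 13.638). ∠VWC = 131.1° gives WC at 90.600° from the x-axis; with |WC| = 20.0, C = (-16.178, 33.637). The perpendicularity gives CQ at right angles to WC, so CQ runs at 0.60000°; with |CQ| = 8.6, Q = (-7.5784, 33.727). ∠CQL = 72.9° gives QL at -106.50° from the x-axis; with |QL| = 13.3, L = (-11.356, 20.975). ∠QLR = 105.4° gives LR at 178.90° from the x-axis; with |LR| = 16.9, R = (-28.253, 21.300). ∠LRU = 57.7° gives RU at 56.600° from the x-axis; with |RU| = 8.4, U = (-23.629, 28.312). ∠RUF = 62.5° gives UF at -60.900° from the x-axis; with |UF| = 8.3, F = (-19.592, 21.060). Then |VF| = |F − V| = 28.764.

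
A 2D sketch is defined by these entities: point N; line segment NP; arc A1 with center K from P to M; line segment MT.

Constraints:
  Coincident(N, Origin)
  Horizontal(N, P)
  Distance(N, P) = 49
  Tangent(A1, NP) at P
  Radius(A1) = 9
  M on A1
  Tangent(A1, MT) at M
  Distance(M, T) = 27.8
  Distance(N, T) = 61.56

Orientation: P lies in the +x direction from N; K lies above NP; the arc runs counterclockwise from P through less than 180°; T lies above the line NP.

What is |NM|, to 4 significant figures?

58.73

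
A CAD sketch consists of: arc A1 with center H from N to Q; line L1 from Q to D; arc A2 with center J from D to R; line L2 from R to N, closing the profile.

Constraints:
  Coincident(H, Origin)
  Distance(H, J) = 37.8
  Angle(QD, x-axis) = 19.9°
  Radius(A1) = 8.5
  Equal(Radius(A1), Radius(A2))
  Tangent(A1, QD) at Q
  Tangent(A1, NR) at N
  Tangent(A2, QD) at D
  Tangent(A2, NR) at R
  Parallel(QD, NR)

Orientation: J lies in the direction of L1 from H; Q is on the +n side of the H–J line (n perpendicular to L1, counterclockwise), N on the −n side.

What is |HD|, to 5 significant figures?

38.744

The slot axis is L1's direction at 19.9°, so u = (cos 19.9°, sin 19.9°) = (0.94029, 0.34038) and n = (−sin 19.9°, cos 19.9°) = (-0.34038, 0.94029). H is at the origin and J lies 37.8 along u from H, so J = 37.8·u = (35.543, 12.866). Tangency of A1 to both parallel lines with radius 8.5 puts Q and N at H ± 8.5·n: Q = (-2.8932, 7.9924), N = (2.8932, -7.9924). Equal radii place D and R the same way about J: D = J + 8.5·n = (32.650, 20.859), R = J − 8.5·n = (38.436, 4.8739). Then |HD| = |D − H| = 38.744.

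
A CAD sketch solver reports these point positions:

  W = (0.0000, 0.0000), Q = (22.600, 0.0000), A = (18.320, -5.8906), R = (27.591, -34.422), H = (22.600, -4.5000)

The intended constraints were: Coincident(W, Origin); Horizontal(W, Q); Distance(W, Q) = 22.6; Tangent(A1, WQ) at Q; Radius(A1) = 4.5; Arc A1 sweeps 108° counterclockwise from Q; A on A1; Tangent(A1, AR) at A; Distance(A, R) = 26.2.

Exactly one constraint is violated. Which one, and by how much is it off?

Distance(A, R) = 26.2 — off by 3.80.

W = (0.00, 0.00) ✓; W.y = 0.00, Q.y = 0.00 ✓; |WQ| = 22.60 ✓; ∠(HQ, QW) = 90.00° ✓; |HQ| = 4.500 ✓; bearing(H→A) − bearing(H→Q) = 108.0° ✓; |HA| = 4.500 ✓; ∠(HA, AR) = 90.00° ✓; |AR| = 30.00 ✗.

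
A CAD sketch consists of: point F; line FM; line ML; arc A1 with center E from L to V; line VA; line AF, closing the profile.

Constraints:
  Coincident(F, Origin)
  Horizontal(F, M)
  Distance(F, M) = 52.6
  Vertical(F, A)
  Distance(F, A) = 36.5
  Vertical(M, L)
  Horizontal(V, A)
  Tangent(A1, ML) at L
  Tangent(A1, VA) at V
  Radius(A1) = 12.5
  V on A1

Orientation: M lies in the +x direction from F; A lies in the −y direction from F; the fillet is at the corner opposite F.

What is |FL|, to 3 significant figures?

57.8

F is at the origin; FM is horizontal with |FM| = 52.6 and M on the +x side, so M = (52.6, 0.00). F and A share the same x with |FA| = 36.5 and A on the −y side, so A = (0.00, -36.5). The virtual corner opposite F is at (52.6, -36.5). A1 meets ML tangentially, so EL is at right angles to ML and A1 meets VA tangentially, so EV is at right angles to VA, with radius 12.5, so the center E sits 12.5 in from both sides at E = (40.1, -24.0). That places the tangent points at L = (52.6, -24.0) on ML and V = (40.1, -36.5) on VA. Then |FL| = |L − F| = 57.8.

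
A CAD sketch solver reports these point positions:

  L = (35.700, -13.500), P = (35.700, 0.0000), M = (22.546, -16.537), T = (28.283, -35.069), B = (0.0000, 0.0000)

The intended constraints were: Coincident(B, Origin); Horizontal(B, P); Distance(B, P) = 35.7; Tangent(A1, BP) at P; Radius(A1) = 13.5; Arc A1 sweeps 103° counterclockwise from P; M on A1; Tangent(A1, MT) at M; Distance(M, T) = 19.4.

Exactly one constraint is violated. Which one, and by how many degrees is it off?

Tangent(A1, MT) at M — off by 4.20°.

B = (0.00, 0.00) ✓; B.y = 0.00, P.y = 0.00 ✓; |BP| = 35.70 ✓; ∠(LP, PB) = 90.00° ✓; |LP| = 13.50 ✓; bearing(L→M) − bearing(L→P) = 103.0° ✓; |LM| = 13.50 ✓; ∠(LM, MT) = 85.80° ✗; |MT| = 19.40 ✓.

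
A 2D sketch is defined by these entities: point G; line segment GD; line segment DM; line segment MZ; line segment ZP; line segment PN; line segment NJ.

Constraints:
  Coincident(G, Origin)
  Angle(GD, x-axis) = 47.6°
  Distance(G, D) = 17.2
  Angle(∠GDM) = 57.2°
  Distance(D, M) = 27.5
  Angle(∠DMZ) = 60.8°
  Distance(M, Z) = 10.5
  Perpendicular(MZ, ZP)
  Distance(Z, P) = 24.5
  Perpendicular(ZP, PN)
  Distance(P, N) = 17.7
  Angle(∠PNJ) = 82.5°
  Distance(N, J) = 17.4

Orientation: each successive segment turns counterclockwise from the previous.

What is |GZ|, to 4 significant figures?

14.09

∠GDM = 57.2° gives DM at 170.4° from the x-axis; with |DM| = 27.5, M = (-15.52, 17.29). ∠DMZ = 60.8° gives MZ at -70.40° from the x-axis; with |MZ| = 10.5, Z = (-11.99, 7.396). Then |GZ| = |Z − G| = 14.09.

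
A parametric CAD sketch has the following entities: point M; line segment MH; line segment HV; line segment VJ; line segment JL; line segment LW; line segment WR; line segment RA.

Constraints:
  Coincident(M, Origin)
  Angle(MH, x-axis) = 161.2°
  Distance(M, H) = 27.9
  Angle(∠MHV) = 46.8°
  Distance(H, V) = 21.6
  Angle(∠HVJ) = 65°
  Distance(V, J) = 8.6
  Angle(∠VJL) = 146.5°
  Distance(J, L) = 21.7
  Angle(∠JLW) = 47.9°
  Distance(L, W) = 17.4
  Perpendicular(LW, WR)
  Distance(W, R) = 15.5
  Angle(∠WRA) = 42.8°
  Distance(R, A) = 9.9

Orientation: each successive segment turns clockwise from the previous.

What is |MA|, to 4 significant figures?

13.98

The perpendicularity gives WR at right angles to LW, so WR runs at 17.40°; with |WR| = 15.5, R = (-8.316, 13.09). ∠WRA = 42.8° gives RA at -119.8° from the x-axis; with |RA| = 9.9, A = (-13.24, 4.494). Then |MA| = |A − M| = 13.98.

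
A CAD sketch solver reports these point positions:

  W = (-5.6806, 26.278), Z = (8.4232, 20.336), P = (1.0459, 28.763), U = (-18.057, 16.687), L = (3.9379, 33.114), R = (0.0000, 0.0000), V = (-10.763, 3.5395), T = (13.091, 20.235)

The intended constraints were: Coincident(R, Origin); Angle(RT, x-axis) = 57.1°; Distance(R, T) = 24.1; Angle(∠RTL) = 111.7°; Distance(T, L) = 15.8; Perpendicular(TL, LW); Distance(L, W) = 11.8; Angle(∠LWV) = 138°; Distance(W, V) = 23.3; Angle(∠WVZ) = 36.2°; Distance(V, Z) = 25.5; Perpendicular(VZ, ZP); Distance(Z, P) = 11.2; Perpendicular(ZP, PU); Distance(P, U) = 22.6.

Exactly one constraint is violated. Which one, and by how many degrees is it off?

Perpendicular(ZP, PU) — off by 8.90°.

R = (0.00, 0.00) ✓; RT at 57.10° ✓; |RT| = 24.10 ✓; ∠RTL = 111.7° ✓; |TL| = 15.80 ✓; ∠(TL, LW) = 90.00° ✓; |LW| = 11.80 ✓; ∠LWV = 138.0° ✓; |WV| = 23.30 ✓; ∠WVZ = 36.20° ✓; |VZ| = 25.50 ✓; ∠(VZ, ZP) = 90.00° ✓; |ZP| = 11.20 ✓; ∠(ZP, PU) = 81.10° ✗; |PU| = 22.60 ✓.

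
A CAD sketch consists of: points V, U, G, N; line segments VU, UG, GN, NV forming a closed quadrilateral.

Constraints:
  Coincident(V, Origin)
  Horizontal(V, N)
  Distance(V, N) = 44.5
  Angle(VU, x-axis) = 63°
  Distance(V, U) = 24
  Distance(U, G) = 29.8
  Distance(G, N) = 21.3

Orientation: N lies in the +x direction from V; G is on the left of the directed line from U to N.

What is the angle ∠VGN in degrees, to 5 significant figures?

73.048°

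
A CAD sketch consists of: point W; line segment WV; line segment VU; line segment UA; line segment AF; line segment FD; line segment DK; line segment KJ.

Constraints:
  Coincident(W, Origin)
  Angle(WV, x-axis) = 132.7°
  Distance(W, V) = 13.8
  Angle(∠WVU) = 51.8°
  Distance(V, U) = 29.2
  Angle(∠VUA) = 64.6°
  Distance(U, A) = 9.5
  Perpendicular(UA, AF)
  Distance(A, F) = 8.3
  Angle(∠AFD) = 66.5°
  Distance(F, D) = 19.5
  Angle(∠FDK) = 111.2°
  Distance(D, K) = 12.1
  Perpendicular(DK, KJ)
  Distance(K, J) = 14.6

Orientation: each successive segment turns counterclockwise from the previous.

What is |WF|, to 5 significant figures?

10.798

W is at the origin; WV runs at 132.7° with length 13.8, so V = (-9.3586, 10.142). ∠WVU = 51.8° gives VU at -99.100° from the x-axis; with |VU| = 29.2, U = (-13.977, -18.691). ∠VUA = 64.6° gives UA at 16.300° from the x-axis; with |UA| = 9.5, A = (-4.8587, -16.024). UA is perpendicular to AF, so AF runs at 106.30°; with |AF| = 8.3, F = (-7.1882, -8.0579). Then |WF| = |F − W| = 10.798.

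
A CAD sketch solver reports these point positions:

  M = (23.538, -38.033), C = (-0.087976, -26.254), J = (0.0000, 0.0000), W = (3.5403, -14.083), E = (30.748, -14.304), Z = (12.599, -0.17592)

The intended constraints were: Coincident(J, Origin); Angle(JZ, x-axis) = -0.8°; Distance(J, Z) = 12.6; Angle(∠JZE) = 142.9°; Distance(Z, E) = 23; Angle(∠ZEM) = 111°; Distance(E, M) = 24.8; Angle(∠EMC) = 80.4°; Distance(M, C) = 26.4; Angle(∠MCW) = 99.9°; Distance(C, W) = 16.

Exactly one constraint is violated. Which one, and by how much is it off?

Distance(C, W) = 16 — off by 3.30.

J = (0.00, 0.00) ✓; JZ at -0.8000° ✓; |JZ| = 12.60 ✓; ∠JZE = 142.9° ✓; |ZE| = 23.00 ✓; ∠ZEM = 111.0° ✓; |EM| = 24.80 ✓; ∠EMC = 80.40° ✓; |MC| = 26.40 ✓; ∠MCW = 99.90° ✓; |CW| = 12.70 ✗.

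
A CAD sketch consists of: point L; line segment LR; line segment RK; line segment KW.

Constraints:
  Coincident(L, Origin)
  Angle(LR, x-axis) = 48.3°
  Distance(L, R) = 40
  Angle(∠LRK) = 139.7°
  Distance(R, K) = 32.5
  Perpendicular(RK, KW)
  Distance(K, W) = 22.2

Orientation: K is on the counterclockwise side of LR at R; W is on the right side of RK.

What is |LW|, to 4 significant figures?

79.25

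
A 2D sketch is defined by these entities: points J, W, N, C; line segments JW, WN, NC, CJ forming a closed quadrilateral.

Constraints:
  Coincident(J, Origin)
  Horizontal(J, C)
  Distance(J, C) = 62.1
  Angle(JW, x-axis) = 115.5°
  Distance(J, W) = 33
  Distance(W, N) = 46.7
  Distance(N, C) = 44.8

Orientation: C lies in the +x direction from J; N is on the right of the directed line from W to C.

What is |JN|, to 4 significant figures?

18.09

Checks: |WN| = 46.70 ✓; |NC| = 44.80 ✓.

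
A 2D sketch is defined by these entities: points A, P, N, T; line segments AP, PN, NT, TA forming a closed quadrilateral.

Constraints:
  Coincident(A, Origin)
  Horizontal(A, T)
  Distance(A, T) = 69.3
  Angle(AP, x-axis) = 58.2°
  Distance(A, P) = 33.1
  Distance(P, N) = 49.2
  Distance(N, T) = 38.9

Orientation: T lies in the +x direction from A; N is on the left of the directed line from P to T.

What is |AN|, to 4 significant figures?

76.08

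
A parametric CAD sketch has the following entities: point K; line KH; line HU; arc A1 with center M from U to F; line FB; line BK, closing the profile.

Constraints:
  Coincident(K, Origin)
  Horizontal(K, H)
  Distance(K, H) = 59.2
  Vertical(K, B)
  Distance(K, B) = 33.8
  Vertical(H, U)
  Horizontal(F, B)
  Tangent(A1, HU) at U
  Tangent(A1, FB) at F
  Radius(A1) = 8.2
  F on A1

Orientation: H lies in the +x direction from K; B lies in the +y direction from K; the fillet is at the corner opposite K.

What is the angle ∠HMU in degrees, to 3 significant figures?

72.2°

K is at the origin; KH is horizontal with |KH| = 59.2 and H on the +x side, so H = (59.2, 0.00). KB is vertical with |KB| = 33.8 and B on the +y side, so B = (0.00, 33.8). The virtual corner opposite K is at (59.2, 33.8). Since A1 is tangent to HU there, MU ⟂ HU and tangency of A1 to FB means the radius MF is perpendicular to FB, with radius 8.2, so the center M sits 8.2 in from both sides at M = (51.0, 25.6). That places the tangent points at U = (59.2, 25.6) on HU and F = (51.0, 33.8) on FB. Then cos ∠HMU = MH·MU / (|MH||MU|), giving 72.2°.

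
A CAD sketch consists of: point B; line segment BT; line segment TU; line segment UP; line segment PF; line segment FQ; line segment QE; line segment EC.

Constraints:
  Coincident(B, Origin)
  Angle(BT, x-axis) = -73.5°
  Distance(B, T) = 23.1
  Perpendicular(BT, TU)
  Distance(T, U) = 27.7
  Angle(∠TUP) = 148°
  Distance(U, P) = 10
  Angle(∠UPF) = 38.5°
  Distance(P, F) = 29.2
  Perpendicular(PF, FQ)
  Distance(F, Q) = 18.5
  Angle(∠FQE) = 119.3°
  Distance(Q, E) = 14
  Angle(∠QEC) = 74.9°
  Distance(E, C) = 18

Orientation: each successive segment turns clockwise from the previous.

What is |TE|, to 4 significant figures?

24.34

The perpendicularity gives FQ at right angles to PF, so FQ runs at -67.00°; with |FQ| = 18.5, Q = (4.472, -32.96). ∠FQE = 119.3° gives QE at -127.7° from the x-axis; with |QE| = 14.0, E = (-4.089, -44.04). Then |TE| = |E − T| = 24.34.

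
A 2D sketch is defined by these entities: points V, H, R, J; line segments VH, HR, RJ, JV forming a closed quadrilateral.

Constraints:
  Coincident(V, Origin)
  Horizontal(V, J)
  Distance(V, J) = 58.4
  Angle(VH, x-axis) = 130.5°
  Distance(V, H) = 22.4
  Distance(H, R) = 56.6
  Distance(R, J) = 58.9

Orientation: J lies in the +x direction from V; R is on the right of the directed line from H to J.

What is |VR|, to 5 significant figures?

35.371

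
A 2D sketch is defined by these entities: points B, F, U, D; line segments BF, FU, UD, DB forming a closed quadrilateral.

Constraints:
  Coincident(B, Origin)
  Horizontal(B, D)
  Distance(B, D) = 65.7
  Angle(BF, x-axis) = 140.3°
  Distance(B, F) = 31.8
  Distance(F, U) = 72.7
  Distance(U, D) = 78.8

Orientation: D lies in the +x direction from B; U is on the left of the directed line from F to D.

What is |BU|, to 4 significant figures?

75.44

Checks: |FU| = 72.70 ✓; |UD| = 78.80 ✓.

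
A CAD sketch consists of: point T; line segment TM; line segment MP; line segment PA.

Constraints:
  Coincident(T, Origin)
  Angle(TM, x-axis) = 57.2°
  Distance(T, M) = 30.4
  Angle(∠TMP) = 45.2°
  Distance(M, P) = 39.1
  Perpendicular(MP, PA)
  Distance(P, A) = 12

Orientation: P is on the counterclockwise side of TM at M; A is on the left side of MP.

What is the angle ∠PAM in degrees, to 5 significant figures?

72.938°

∠TMP = 45.2°, so MP runs at 57.2° + (180° − 45.2°) = 192.00° from the x-axis; with |MP| = 39.1, P = M + 39.1·(cos 192.00°, sin 192.00°) = (-21.778, 17.424). The perpendicularity gives PA at right angles to MP; with |PA| = 12.0 on the left of MP, A = P + 12.0·(0.20791, -0.97815) = (-19.283, 5.6861). Then cos ∠PAM = AP·AM / (|AP||AM|), giving 72.938°.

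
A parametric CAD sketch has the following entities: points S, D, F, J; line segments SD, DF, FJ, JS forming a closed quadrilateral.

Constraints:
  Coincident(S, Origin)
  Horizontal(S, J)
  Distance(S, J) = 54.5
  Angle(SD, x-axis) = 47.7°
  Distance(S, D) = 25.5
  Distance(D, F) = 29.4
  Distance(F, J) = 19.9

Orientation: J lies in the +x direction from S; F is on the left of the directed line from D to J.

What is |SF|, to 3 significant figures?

50.0

S is at the origin; S and J share the same y with |SJ| = 54.5 and J in +x, so J = (54.5, 0). SD runs at 47.7° with |SD| = 25.5, so D = (17.2, 18.9). F is determined by |DF| = 29.4 and |FJ| = 19.9 together: it lies at the intersection of circle(D, 29.4) and circle(J, 19.9). With |DJ| = 41.8, the foot of the radical line on DJ is 26.5 from D and the perpendicular offset is √(29.4² − 26.5²) = 12.7. Taking the left-of-DJ solution: F = (46.6, 18.2).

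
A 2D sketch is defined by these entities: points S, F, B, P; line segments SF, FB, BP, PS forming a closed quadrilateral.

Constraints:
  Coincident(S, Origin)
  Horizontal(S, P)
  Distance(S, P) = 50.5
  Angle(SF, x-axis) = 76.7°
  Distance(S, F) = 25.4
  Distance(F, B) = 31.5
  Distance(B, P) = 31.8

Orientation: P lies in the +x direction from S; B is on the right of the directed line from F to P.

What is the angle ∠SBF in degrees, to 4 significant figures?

53.71°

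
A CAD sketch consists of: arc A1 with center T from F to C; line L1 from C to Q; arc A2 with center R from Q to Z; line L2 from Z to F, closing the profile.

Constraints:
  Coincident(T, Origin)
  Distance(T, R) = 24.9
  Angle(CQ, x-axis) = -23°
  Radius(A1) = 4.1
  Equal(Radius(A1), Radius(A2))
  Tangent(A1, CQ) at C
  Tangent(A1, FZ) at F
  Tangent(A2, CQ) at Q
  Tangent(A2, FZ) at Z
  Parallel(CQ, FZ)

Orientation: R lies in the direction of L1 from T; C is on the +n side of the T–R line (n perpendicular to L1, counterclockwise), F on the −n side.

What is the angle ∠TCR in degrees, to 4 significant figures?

80.65°

T is at the origin and R lies 24.9 along u from T, so R = 24.9·u = (22.92, -9.729). Tangency of A1 to both parallel lines with radius 4.1 puts C and F at T ± 4.1·n: C = (1.602, 3.774), F = (-1.602, -3.774). Then cos ∠TCR = CT·CR / (|CT||CR|), giving 80.65°.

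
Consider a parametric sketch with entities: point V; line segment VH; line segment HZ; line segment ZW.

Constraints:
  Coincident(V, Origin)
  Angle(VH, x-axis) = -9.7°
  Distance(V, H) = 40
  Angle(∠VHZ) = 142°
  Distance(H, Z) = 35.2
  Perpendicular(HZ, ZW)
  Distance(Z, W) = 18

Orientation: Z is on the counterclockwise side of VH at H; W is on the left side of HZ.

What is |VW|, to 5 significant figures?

67.049

V is at the origin; VH runs at -9.7° with length 40.0, so H = 40.0·(cos -9.7°, sin -9.7°) = (39.428, -6.7396). ∠VHZ = 142.0°, so HZ runs at -9.7° + (180° − 142.0°) = 28.300° from the x-axis; with |HZ| = 35.2, Z = H + 35.2·(cos 28.300°, sin 28.300°) = (70.421, 9.9483). HZ ⟂ ZW; with |ZW| = 18.0 on the left of HZ, W = Z + 18.0·(-0.47409, 0.88048) = (61.887, 25.797). Then |VW| = |W − V| = 67.049.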